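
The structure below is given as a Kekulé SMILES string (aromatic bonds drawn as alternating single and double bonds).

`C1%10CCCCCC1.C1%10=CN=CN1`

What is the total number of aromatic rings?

The SMILES encodes a seven-membered saturated carbon ring; a five-membered ring with nitrogens at positions 1 and 3 (one bearing H, one in a C=N bond) and two double bonds.
The 7-membered ring has only sp³ atoms, so it is not fully conjugated — not aromatic (cycloheptane).
The 5-membered ring with two nitrogens (one N–H, one =N–) is planar and fully conjugated; 2 ring double bonds (4 π electrons) plus a heteroatom lone pair (2) give 6 π electrons. That satisfies 4n+2 with n=1, so it is aromatic (imidazole).
1 of the 2 rings is aromatic. Total: 1.

1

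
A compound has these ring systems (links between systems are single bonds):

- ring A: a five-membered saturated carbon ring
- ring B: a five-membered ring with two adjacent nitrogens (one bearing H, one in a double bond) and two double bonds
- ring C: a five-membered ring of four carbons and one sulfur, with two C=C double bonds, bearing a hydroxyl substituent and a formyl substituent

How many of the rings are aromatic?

2

Ring A has only sp³ atoms, so it is not fully conjugated — not aromatic (cyclopentane).
Ring B has a continuous p-orbital overlap around the ring; 2 ring double bonds (4 π electrons) plus a heteroatom lone pair (2) give 6 π electrons. That satisfies 4n+2 with n=1, so ring B is aromatic (pyrazole).
Ring C is planar and fully conjugated; 2 ring double bonds (4 π electrons) plus a heteroatom lone pair (2) give 6 π electrons. Since 6 = 4n+2 (n=1), ring C is aromatic (thiophene).
Aromatic: B, C. Total: 2.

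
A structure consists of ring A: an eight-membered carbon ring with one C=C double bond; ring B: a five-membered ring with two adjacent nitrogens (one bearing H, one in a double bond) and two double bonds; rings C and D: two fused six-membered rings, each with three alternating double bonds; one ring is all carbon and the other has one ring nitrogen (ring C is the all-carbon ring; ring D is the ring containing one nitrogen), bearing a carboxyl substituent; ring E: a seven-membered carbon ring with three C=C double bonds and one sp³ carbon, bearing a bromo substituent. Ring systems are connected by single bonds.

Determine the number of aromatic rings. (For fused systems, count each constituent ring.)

Ring A has six sp³ carbons, so it is not fully conjugated — not aromatic (cyclooctene).
Ring B is fully conjugated (every ring atom contributes a p orbital); 2 ring double bonds (4 π electrons) plus a heteroatom lone pair (2) give 6 π electrons. That satisfies 4n+2 with n=1, so ring B is aromatic (pyrazole).
Rings C and D form a fused bicyclic system (with one nitrogen) with 10 sp² atoms and 10 π electrons from ring double bonds. 10 = 4(2)+2, so the system is aromatic and both rings count as aromatic (quinoline).
Ring E has one sp³ carbon, so it is not fully conjugated — not aromatic (cycloheptatriene).
Aromatic: B, C, D. Total: 3.

3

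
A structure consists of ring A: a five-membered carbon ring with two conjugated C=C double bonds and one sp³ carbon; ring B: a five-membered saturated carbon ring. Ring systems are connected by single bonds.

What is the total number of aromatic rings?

0

Ring A has one sp³ carbon, so it is not fully conjugated — not aromatic (cyclopentadiene).
Ring B has only sp³ atoms, so it is not fully conjugated — not aromatic (cyclopentane).
No ring is aromatic. Total: 0.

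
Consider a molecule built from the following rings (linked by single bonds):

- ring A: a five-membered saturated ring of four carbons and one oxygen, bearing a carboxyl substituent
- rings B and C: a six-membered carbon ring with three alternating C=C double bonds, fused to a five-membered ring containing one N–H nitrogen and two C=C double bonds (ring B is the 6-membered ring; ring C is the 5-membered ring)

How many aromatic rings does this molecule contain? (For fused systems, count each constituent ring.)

2

Ring A has only sp³ atoms, so it is not fully conjugated — not aromatic (tetrahydrofuran).
Rings B and C form a fused bicyclic system (with one N–H) with 9 sp² atoms and 10 π electrons from ring double bonds plus a heteroatom lone pair. 10 = 4(2)+2, so the system is aromatic and both rings count as aromatic (indole).
Aromatic: B, C. Total: 2.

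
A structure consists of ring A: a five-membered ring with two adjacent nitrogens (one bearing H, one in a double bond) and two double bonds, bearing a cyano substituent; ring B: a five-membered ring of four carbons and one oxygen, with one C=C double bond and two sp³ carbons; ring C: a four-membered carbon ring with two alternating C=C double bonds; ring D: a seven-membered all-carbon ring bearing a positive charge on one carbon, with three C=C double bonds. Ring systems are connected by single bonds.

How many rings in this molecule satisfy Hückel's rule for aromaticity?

Ring A is fully conjugated (every ring atom contributes a p orbital); 2 ring double bonds (4 π electrons) plus a heteroatom lone pair (2) give 6 π electrons. That satisfies 4n+2 with n=1, so ring A is aromatic (pyrazole).
Ring B has two sp³ carbons, so it is not fully conjugated — not aromatic (2,3-dihydrofuran).
Ring C has only sp² ring atoms; a planar conformation would have a fully conjugated π system of 4 electrons. But 4 = 4(1), which is 4n not 4n+2, so ring C is not aromatic (cyclobutadiene) — cyclobutadiene is antiaromatic and distorts to a rectangle.
Ring D is fully conjugated (every ring atom contributes a p orbital); 3 ring double bonds (6 π electrons) plus the carbocation's empty p orbital (0, but keeps the ring conjugated) give 6 π electrons. That satisfies 4n+2 with n=1, so ring D is aromatic (tropylium cation).
Aromatic: A, D. Total: 2.

2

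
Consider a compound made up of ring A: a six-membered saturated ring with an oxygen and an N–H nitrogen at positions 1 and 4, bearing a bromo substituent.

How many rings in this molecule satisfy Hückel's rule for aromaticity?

Ring A has only sp³ atoms, so it is not fully conjugated — not aromatic (morpholine).

0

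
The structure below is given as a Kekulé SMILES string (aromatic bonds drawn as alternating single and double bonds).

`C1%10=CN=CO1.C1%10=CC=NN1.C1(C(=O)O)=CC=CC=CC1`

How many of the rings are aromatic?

The SMILES encodes a five-membered ring with an oxygen at position 1 and a nitrogen at position 3 (in a C=N bond), with two double bonds; a five-membered ring with two adjacent nitrogens (one bearing H, one in a double bond) and two double bonds; a seven-membered carbon ring with three C=C double bonds and one sp³ carbon.
The 5-membered ring with one oxygen and one =N– is fully conjugated (every ring atom contributes a p orbital); 2 ring double bonds (4 π electrons) plus a heteroatom lone pair (2) give 6 π electrons. 6 = 4(1)+2, so it is aromatic (oxazole).
The 5-membered ring with two adjacent nitrogens (one N–H, one =N–) has a continuous p-orbital overlap around the ring; 2 ring double bonds (4 π electrons) plus a heteroatom lone pair (2) give 6 π electrons. Since 6 = 4n+2 (n=1), it is aromatic (pyrazole).
The 7-membered ring has one sp³ carbon, so it is not fully conjugated — not aromatic (cycloheptatriene).
2 of the 3 rings are aromatic. Total: 2.

2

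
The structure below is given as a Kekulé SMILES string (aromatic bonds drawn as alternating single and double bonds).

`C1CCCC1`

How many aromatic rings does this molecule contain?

0

The SMILES encodes a five-membered saturated carbon ring.
The 5-membered ring has only sp³ atoms, so it is not fully conjugated — not aromatic (cyclopentane).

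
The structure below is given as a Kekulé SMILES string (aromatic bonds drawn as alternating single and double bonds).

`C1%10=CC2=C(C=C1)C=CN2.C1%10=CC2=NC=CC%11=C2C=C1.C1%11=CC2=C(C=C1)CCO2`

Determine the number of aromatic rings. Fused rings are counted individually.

The SMILES encodes a six-membered carbon ring with three alternating C=C double bonds, fused to a five-membered ring containing one N–H nitrogen and two C=C double bonds; two fused six-membered rings, each with three alternating double bonds; one ring is all carbon and the other has one ring nitrogen; a six-membered carbon ring with three alternating C=C double bonds, fused to a five-membered ring containing one oxygen and two sp³ carbons.
The fused 6/5-membered bicyclic (with one N–H) is a single π system with 9 sp² atoms and 10 π electrons from ring double bonds plus a heteroatom lone pair. 10 = 4(2)+2, so the system is aromatic and both rings count as aromatic (indole).
The fused 6/6-membered bicyclic (with one nitrogen) is a single π system with 10 sp² atoms and 10 π electrons from ring double bonds. 10 = 4(2)+2, so the system is aromatic and both rings count as aromatic (quinoline).
The 6-membered ring is fully conjugated (every ring atom contributes a p orbital); 3 ring double bonds give 6 π electrons. 6 = 4(1)+2, so it is aromatic (benzene ring).
The 5-membered ring with one oxygen has two sp³ carbons, so it is not fully conjugated — not aromatic (oxolane ring).
5 of the 6 rings are aromatic. Total: 5.

5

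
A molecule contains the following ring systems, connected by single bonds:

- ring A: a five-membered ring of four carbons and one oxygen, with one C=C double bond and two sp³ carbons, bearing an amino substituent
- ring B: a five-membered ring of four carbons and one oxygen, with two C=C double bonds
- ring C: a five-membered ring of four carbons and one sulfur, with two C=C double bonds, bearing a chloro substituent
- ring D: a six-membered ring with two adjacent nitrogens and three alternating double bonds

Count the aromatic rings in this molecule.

3

Ring A has two sp³ carbons, so it is not fully conjugated — not aromatic (2,3-dihydrofuran).
Ring B is planar and fully conjugated; 2 ring double bonds (4 π electrons) plus a heteroatom lone pair (2) give 6 π electrons. Since 6 = 4n+2 (n=1), ring B is aromatic (furan).
Ring C has a continuous p-orbital overlap around the ring; 2 ring double bonds (4 π electrons) plus a heteroatom lone pair (2) give 6 π electrons. Since 6 = 4n+2 (n=1), ring C is aromatic (thiophene).
Ring D is planar and fully conjugated; 3 ring double bonds give 6 π electrons. 6 = 4(1)+2, so ring D is aromatic (pyridazine).
Aromatic: B, C, D. Total: 3.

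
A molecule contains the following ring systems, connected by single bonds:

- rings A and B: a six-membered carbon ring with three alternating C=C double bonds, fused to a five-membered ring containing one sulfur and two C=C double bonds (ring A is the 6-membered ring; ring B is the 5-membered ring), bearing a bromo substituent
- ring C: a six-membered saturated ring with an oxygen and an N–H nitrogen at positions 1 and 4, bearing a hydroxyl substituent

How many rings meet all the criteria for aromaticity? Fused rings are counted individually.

2

Rings A and B form a fused bicyclic system (with one sulfur) with 9 sp² atoms and 10 π electrons from ring double bonds plus a heteroatom lone pair. 10 = 4(2)+2, so the system is aromatic and both rings count as aromatic (benzothiophene).
Ring C has only sp³ atoms, so it is not fully conjugated — not aromatic (morpholine).
Aromatic: A, B. Total: 2.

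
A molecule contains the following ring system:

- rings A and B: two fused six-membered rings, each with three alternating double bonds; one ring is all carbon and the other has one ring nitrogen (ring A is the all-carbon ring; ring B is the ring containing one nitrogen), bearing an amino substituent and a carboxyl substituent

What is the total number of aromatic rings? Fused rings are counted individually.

2

Rings A and B form a fused bicyclic system (with one nitrogen) with 10 sp² atoms and 10 π electrons from ring double bonds. 10 = 4(2)+2, so the system is aromatic and both rings count as aromatic (quinoline).
Aromatic: A, B. Total: 2.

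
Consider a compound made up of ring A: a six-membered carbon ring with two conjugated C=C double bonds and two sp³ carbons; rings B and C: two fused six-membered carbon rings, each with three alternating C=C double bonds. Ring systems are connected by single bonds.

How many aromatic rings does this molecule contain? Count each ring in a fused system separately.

2

Ring A has two sp³ carbons, so it is not fully conjugated — not aromatic (1,3-cyclohexadiene).
Rings B and C form a fused bicyclic system with 10 sp² atoms and 10 π electrons from ring double bonds. 10 = 4(2)+2, so the system is aromatic and both rings count as aromatic (naphthalene).
Aromatic: B, C. Total: 2.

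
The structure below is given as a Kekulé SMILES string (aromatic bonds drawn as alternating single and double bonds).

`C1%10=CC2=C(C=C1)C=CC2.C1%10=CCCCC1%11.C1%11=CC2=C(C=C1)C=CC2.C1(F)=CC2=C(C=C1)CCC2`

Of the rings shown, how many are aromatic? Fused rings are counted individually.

3

The SMILES encodes a six-membered carbon ring with three alternating C=C double bonds, fused to a five-membered carbon ring containing one C=C double bond and one sp³ carbon; a six-membered carbon ring with one C=C double bond; a six-membered carbon ring with three alternating C=C double bonds, fused to a five-membered carbon ring containing one C=C double bond and one sp³ carbon; a six-membered carbon ring with three alternating C=C double bonds, fused to a saturated five-membered carbon ring.
The 6-membered ring has a continuous p-orbital overlap around the ring; 3 ring double bonds give 6 π electrons. Since 6 = 4n+2 (n=1), it is aromatic (benzene ring).
The 5-membered ring has one sp³ carbon, so it is not fully conjugated — not aromatic (cyclopentene ring).
The second 6-membered ring has four sp³ carbons, so it is not fully conjugated — not aromatic (cyclohexene).
The third 6-membered ring has a continuous p-orbital overlap around the ring; 3 ring double bonds give 6 π electrons. That satisfies 4n+2 with n=1, so it is aromatic (benzene ring).
The second 5-membered ring has one sp³ carbon, so it is not fully conjugated — not aromatic (cyclopentene ring).
The fourth 6-membered ring is planar and fully conjugated; 3 ring double bonds give 6 π electrons. Since 6 = 4n+2 (n=1), it is aromatic (benzene ring).
The third 5-membered ring has three sp³ carbons, so it is not fully conjugated — not aromatic (cyclopentane ring).
3 of the 7 rings are aromatic. Total: 3.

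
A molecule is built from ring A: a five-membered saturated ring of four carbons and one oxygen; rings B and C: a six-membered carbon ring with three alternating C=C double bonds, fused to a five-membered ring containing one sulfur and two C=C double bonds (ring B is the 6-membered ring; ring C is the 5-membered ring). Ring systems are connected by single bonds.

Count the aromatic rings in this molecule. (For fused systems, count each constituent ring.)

Ring A has only sp³ atoms, so it is not fully conjugated — not aromatic (tetrahydrofuran).
Rings B and C form a fused bicyclic system (with one sulfur) with 9 sp² atoms and 10 π electrons from ring double bonds plus a heteroatom lone pair. 10 = 4(2)+2, so the system is aromatic and both rings count as aromatic (benzothiophene).
Aromatic: B, C. Total: 2.

2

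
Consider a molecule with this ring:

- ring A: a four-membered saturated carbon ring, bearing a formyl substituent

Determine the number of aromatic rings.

Ring A has only sp³ atoms, so it is not fully conjugated — not aromatic (cyclobutane).

0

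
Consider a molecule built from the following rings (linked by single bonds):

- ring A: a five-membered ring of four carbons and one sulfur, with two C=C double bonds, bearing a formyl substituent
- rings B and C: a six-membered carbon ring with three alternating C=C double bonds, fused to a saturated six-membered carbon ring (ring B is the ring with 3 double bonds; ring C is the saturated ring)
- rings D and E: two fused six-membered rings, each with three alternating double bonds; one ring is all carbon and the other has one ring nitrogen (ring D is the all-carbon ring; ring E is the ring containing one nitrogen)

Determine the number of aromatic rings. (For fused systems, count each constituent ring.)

4

Ring A is fully conjugated (every ring atom contributes a p orbital); 2 ring double bonds (4 π electrons) plus a heteroatom lone pair (2) give 6 π electrons. Since 6 = 4n+2 (n=1), ring A is aromatic (thiophene).
Ring B is fully conjugated (every ring atom contributes a p orbital); 3 ring double bonds give 6 π electrons. 6 = 4(1)+2, so ring B is aromatic (benzene ring).
Ring C has four sp³ carbons, so it is not fully conjugated — not aromatic (cyclohexane ring).
Rings D and E form a fused bicyclic system (with one nitrogen) with 10 sp² atoms and 10 π electrons from ring double bonds. 10 = 4(2)+2, so the system is aromatic and both rings count as aromatic (quinoline).
Aromatic: A, B, D, E. Total: 4.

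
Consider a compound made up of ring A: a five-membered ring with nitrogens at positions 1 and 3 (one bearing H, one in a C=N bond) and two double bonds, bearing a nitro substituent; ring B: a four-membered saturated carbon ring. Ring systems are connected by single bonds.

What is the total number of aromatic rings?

1

Ring A has a continuous p-orbital overlap around the ring; 2 ring double bonds (4 π electrons) plus a heteroatom lone pair (2) give 6 π electrons. That satisfies 4n+2 with n=1, so ring A is aromatic (imidazole).
Ring B has only sp³ atoms, so it is not fully conjugated — not aromatic (cyclobutane).
Aromatic: A. Total: 1.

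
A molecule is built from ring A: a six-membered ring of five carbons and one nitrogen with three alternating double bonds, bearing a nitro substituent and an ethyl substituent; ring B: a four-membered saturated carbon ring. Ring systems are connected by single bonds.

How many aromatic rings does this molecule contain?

Ring A is fully conjugated (every ring atom contributes a p orbital); 3 ring double bonds give 6 π electrons. Since 6 = 4n+2 (n=1), ring A is aromatic (pyridine).
Ring B has only sp³ atoms, so it is not fully conjugated — not aromatic (cyclobutane).
Aromatic: A. Total: 1.

1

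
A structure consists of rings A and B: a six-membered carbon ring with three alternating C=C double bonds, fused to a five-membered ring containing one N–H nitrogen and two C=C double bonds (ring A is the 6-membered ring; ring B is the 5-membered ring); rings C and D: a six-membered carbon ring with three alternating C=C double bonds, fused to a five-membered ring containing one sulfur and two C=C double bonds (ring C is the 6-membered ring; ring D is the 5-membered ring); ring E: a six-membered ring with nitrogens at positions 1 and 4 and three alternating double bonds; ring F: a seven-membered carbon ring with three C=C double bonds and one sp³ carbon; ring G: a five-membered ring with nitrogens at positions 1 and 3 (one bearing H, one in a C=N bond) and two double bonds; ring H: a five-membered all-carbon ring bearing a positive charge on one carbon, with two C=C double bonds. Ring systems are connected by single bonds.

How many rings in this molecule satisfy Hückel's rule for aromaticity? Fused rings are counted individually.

6

Rings A and B form a fused bicyclic system (with one N–H) with 9 sp² atoms and 10 π electrons from ring double bonds plus a heteroatom lone pair. 10 = 4(2)+2, so the system is aromatic and both rings count as aromatic (indole).
Rings C and D form a fused bicyclic system (with one sulfur) with 9 sp² atoms and 10 π electrons from ring double bonds plus a heteroatom lone pair. 10 = 4(2)+2, so the system is aromatic and both rings count as aromatic (benzothiophene).
Ring E is fully conjugated (every ring atom contributes a p orbital); 3 ring double bonds give 6 π electrons. That satisfies 4n+2 with n=1, so ring E is aromatic (pyrazine).
Ring F has one sp³ carbon, so it is not fully conjugated — not aromatic (cycloheptatriene).
Ring G is fully conjugated (every ring atom contributes a p orbital); 2 ring double bonds (4 π electrons) plus a heteroatom lone pair (2) give 6 π electrons. Since 6 = 4n+2 (n=1), ring G is aromatic (imidazole).
Ring H has only sp² ring atoms; a planar conformation would have a fully conjugated π system of 4 electrons. But 4 = 4(1), which is 4n not 4n+2, so ring H is not aromatic (cyclopentadienyl cation).
Aromatic: A, B, C, D, E, G. Total: 6.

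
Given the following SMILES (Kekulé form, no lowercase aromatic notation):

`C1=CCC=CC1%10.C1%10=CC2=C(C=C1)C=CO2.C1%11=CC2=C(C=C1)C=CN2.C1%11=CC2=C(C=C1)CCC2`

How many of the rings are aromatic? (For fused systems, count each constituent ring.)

5

The SMILES encodes a six-membered carbon ring with two isolated C=C double bonds and two sp³ carbons; a six-membered carbon ring with three alternating C=C double bonds, fused to a five-membered ring containing one oxygen and two C=C double bonds; a six-membered carbon ring with three alternating C=C double bonds, fused to a five-membered ring containing one N–H nitrogen and two C=C double bonds; a six-membered carbon ring with three alternating C=C double bonds, fused to a saturated five-membered carbon ring.
The 6-membered ring has two sp³ carbons, so it is not fully conjugated — not aromatic (1,4-cyclohexadiene).
The fused 6/5-membered bicyclic (with one oxygen) is a single π system with 9 sp² atoms and 10 π electrons from ring double bonds plus a heteroatom lone pair. 10 = 4(2)+2, so the system is aromatic and both rings count as aromatic (benzofuran).
The fused 6/5-membered bicyclic (with one N–H) is a single π system with 9 sp² atoms and 10 π electrons from ring double bonds plus a heteroatom lone pair. 10 = 4(2)+2, so the system is aromatic and both rings count as aromatic (indole).
The second 6-membered ring is planar and fully conjugated; 3 ring double bonds give 6 π electrons. That satisfies 4n+2 with n=1, so it is aromatic (benzene ring).
The 5-membered ring has three sp³ carbons, so it is not fully conjugated — not aromatic (cyclopentane ring).
5 of the 7 rings are aromatic. Total: 5.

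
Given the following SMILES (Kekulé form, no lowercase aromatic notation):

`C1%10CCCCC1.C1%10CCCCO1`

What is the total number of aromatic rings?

0

The SMILES encodes a six-membered saturated carbon ring; a six-membered saturated ring of five carbons and one oxygen.
The 6-membered ring has only sp³ atoms, so it is not fully conjugated — not aromatic (cyclohexane).
The 6-membered ring with one oxygen has only sp³ atoms, so it is not fully conjugated — not aromatic (tetrahydropyran).
None of the rings are aromatic. Total: 0.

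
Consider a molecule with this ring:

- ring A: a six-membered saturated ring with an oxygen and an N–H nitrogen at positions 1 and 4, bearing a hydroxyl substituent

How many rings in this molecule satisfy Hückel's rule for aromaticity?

0

Ring A has only sp³ atoms, so it is not fully conjugated — not aromatic (morpholine).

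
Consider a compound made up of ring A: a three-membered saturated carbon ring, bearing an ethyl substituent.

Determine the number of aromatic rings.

0

Ring A has only sp³ atoms, so it is not fully conjugated — not aromatic (cyclopropane).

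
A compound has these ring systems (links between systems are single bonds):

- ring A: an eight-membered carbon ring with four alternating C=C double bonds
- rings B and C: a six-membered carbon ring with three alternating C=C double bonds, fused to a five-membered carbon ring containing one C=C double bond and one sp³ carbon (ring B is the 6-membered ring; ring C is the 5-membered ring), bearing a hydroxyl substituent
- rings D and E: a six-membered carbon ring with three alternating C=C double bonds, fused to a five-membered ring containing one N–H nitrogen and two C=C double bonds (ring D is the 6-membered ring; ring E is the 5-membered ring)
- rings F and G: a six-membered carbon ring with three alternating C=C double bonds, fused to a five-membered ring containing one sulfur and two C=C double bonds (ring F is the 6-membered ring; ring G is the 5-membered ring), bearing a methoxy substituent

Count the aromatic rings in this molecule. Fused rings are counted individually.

Ring A has only sp² ring atoms; a planar conformation would have a fully conjugated π system of 8 electrons. But 8 = 4(2), which is 4n not 4n+2, so ring A is not aromatic (cyclooctatetraene) — cyclooctatetraene distorts into a non-planar tub to avoid antiaromaticity.
Ring B is planar and fully conjugated; 3 ring double bonds give 6 π electrons. That satisfies 4n+2 with n=1, so ring B is aromatic (benzene ring).
Ring C has one sp³ carbon, so it is not fully conjugated — not aromatic (cyclopentene ring).
Rings D and E form a fused bicyclic system (with one N–H) with 9 sp² atoms and 10 π electrons from ring double bonds plus a heteroatom lone pair. 10 = 4(2)+2, so the system is aromatic and both rings count as aromatic (indole).
Rings F and G form a fused bicyclic system (with one sulfur) with 9 sp² atoms and 10 π electrons from ring double bonds plus a heteroatom lone pair. 10 = 4(2)+2, so the system is aromatic and both rings count as aromatic (benzothiophene).
Aromatic: B, D, E, F, G. Total: 5.

5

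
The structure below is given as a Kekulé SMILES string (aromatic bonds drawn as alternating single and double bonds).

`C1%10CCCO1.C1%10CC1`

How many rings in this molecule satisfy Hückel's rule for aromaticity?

The SMILES encodes a five-membered saturated ring of four carbons and one oxygen; a three-membered saturated carbon ring.
The 5-membered ring with one oxygen has only sp³ atoms, so it is not fully conjugated — not aromatic (tetrahydrofuran).
The 3-membered ring has only sp³ atoms, so it is not fully conjugated — not aromatic (cyclopropane).
None of the rings are aromatic. Total: 0.

0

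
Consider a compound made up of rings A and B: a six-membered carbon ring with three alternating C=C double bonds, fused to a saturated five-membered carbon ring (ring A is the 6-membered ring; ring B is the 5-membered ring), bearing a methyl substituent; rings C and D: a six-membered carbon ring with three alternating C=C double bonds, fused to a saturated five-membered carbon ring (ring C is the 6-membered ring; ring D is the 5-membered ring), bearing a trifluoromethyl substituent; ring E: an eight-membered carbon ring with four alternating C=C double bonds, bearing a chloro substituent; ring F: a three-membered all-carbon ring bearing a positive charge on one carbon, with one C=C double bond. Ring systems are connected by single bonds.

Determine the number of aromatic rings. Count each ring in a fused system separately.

3

Ring A is fully conjugated (every ring atom contributes a p orbital); 3 ring double bonds give 6 π electrons. That satisfies 4n+2 with n=1, so ring A is aromatic (benzene ring).
Ring B has three sp³ carbons, so it is not fully conjugated — not aromatic (cyclopentane ring).
Ring C is planar and fully conjugated; 3 ring double bonds give 6 π electrons. Since 6 = 4n+2 (n=1), ring C is aromatic (benzene ring).
Ring D has three sp³ carbons, so it is not fully conjugated — not aromatic (cyclopentane ring).
Ring E has only sp² ring atoms; a planar conformation would have a fully conjugated π system of 8 electrons. But 8 = 4(2), which is 4n not 4n+2, so ring E is not aromatic (cyclooctatetraene) — cyclooctatetraene distorts into a non-planar tub to avoid antiaromaticity.
Ring F is fully conjugated (every ring atom contributes a p orbital); 1 ring double bond (2 π electrons) plus the carbocation's empty p orbital (0, but keeps the ring conjugated) give 2 π electrons. 2 = 4(0)+2, so ring F is aromatic (cyclopropenyl cation).
Aromatic: A, C, F. Total: 3.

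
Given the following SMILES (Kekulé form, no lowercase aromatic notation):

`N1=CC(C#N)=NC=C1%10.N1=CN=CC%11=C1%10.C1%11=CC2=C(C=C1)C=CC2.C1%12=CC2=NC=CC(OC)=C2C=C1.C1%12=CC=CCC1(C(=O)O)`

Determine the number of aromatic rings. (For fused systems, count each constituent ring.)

5

The SMILES encodes a six-membered ring with nitrogens at positions 1 and 4 and three alternating double bonds; a six-membered ring with nitrogens at positions 1 and 3 and three alternating double bonds; a six-membered carbon ring with three alternating C=C double bonds, fused to a five-membered carbon ring containing one C=C double bond and one sp³ carbon; two fused six-membered rings, each with three alternating double bonds; one ring is all carbon and the other has one ring nitrogen; a six-membered carbon ring with two conjugated C=C double bonds and two sp³ carbons.
The 6-membered ring with two nitrogens (1,4) has a continuous p-orbital overlap around the ring; 3 ring double bonds give 6 π electrons. 6 = 4(1)+2, so it is aromatic (pyrazine).
The 6-membered ring with two nitrogens (1,3) has a continuous p-orbital overlap around the ring; 3 ring double bonds give 6 π electrons. 6 = 4(1)+2, so it is aromatic (pyrimidine).
The 6-membered ring is planar and fully conjugated; 3 ring double bonds give 6 π electrons. Since 6 = 4n+2 (n=1), it is aromatic (benzene ring).
The 5-membered ring has one sp³ carbon, so it is not fully conjugated — not aromatic (cyclopentene ring).
The fused 6/6-membered bicyclic (with one nitrogen) is a single π system with 10 sp² atoms and 10 π electrons from ring double bonds. 10 = 4(2)+2, so the system is aromatic and both rings count as aromatic (quinoline).
The second 6-membered ring has two sp³ carbons, so it is not fully conjugated — not aromatic (1,3-cyclohexadiene).
5 of the 7 rings are aromatic. Total: 5.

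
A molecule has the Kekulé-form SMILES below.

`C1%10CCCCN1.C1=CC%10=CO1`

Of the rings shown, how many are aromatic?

1

The SMILES encodes a six-membered saturated ring of five carbons and one N–H nitrogen; a five-membered ring of four carbons and one oxygen, with two C=C double bonds.
The 6-membered ring with one N–H has only sp³ atoms, so it is not fully conjugated — not aromatic (piperidine).
The 5-membered ring with one oxygen is fully conjugated (every ring atom contributes a p orbital); 2 ring double bonds (4 π electrons) plus a heteroatom lone pair (2) give 6 π electrons. 6 = 4(1)+2, so it is aromatic (furan).
1 of the 2 rings is aromatic. Total: 1.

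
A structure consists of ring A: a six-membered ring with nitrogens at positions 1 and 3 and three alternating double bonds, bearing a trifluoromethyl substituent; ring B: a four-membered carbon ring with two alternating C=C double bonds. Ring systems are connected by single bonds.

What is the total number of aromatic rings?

Ring A is planar and fully conjugated; 3 ring double bonds give 6 π electrons. That satisfies 4n+2 with n=1, so ring A is aromatic (pyrimidine).
Ring B has only sp² ring atoms; a planar conformation would have a fully conjugated π system of 4 electrons. But 4 = 4(1), which is 4n not 4n+2, so ring B is not aromatic (cyclobutadiene) — cyclobutadiene is antiaromatic and distorts to a rectangle.
Aromatic: A. Total: 1.

1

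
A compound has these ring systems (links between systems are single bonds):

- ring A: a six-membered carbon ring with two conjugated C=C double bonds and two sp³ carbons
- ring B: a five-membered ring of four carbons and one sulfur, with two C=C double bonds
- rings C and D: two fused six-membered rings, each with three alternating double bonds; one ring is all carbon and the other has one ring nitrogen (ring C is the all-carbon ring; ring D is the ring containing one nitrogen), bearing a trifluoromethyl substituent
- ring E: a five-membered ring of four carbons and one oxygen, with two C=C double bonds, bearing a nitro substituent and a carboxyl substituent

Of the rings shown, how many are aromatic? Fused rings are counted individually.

4

Ring A has two sp³ carbons, so it is not fully conjugated — not aromatic (1,3-cyclohexadiene).
Ring B is fully conjugated (every ring atom contributes a p orbital); 2 ring double bonds (4 π electrons) plus a heteroatom lone pair (2) give 6 π electrons. Since 6 = 4n+2 (n=1), ring B is aromatic (thiophene).
Rings C and D form a fused bicyclic system (with one nitrogen) with 10 sp² atoms and 10 π electrons from ring double bonds. 10 = 4(2)+2, so the system is aromatic and both rings count as aromatic (quinoline).
Ring E is planar and fully conjugated; 2 ring double bonds (4 π electrons) plus a heteroatom lone pair (2) give 6 π electrons. 6 = 4(1)+2, so ring E is aromatic (furan).
Aromatic: B, C, D, E. Total: 4.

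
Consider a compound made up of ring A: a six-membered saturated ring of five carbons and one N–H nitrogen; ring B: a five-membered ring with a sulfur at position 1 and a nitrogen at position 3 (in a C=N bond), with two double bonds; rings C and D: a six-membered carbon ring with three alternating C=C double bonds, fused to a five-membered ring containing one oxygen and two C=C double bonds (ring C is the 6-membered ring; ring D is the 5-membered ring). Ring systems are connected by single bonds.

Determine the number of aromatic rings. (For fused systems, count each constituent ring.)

Ring A has only sp³ atoms, so it is not fully conjugated — not aromatic (piperidine).
Ring B is fully conjugated (every ring atom contributes a p orbital); 2 ring double bonds (4 π electrons) plus a heteroatom lone pair (2) give 6 π electrons. That satisfies 4n+2 with n=1, so ring B is aromatic (thiazole).
Rings C and D form a fused bicyclic system (with one oxygen) with 9 sp² atoms and 10 π electrons from ring double bonds plus a heteroatom lone pair. 10 = 4(2)+2, so the system is aromatic and both rings count as aromatic (benzofuran).
Aromatic: B, C, D. Total: 3.

3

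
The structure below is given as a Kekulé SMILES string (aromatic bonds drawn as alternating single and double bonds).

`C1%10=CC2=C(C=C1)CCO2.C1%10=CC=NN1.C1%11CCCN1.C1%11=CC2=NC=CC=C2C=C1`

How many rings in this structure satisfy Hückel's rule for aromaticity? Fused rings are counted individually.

The SMILES encodes a six-membered carbon ring with three alternating C=C double bonds, fused to a five-membered ring containing one oxygen and two sp³ carbons; a five-membered ring with two adjacent nitrogens (one bearing H, one in a double bond) and two double bonds; a five-membered saturated ring of four carbons and one N–H nitrogen; two fused six-membered rings, each with three alternating double bonds; one ring is all carbon and the other has one ring nitrogen.
The 6-membered ring has a continuous p-orbital overlap around the ring; 3 ring double bonds give 6 π electrons. That satisfies 4n+2 with n=1, so it is aromatic (benzene ring).
The 5-membered ring with one oxygen has two sp³ carbons, so it is not fully conjugated — not aromatic (oxolane ring).
The 5-membered ring with two adjacent nitrogens (one N–H, one =N–) has a continuous p-orbital overlap around the ring; 2 ring double bonds (4 π electrons) plus a heteroatom lone pair (2) give 6 π electrons. 6 = 4(1)+2, so it is aromatic (pyrazole).
The 5-membered ring with one N–H has only sp³ atoms, so it is not fully conjugated — not aromatic (pyrrolidine).
The fused 6/6-membered bicyclic (with one nitrogen) is a single π system with 10 sp² atoms and 10 π electrons from ring double bonds. 10 = 4(2)+2, so the system is aromatic and both rings count as aromatic (quinoline).
4 of the 6 rings are aromatic. Total: 4.

4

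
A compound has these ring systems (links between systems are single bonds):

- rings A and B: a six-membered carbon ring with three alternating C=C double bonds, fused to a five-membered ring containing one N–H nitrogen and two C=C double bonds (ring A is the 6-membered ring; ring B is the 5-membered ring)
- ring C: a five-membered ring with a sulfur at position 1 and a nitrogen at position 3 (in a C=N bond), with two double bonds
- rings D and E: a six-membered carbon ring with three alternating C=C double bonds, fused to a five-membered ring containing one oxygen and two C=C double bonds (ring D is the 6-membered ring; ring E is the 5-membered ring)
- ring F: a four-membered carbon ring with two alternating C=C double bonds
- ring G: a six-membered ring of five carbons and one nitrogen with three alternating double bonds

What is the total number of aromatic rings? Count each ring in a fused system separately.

6

Rings A and B form a fused bicyclic system (with one N–H) with 9 sp² atoms and 10 π electrons from ring double bonds plus a heteroatom lone pair. 10 = 4(2)+2, so the system is aromatic and both rings count as aromatic (indole).
Ring C has a continuous p-orbital overlap around the ring; 2 ring double bonds (4 π electrons) plus a heteroatom lone pair (2) give 6 π electrons. Since 6 = 4n+2 (n=1), ring C is aromatic (thiazole).
Rings D and E form a fused bicyclic system (with one oxygen) with 9 sp² atoms and 10 π electrons from ring double bonds plus a heteroatom lone pair. 10 = 4(2)+2, so the system is aromatic and both rings count as aromatic (benzofuran).
Ring F has only sp² ring atoms; a planar conformation would have a fully conjugated π system of 4 electrons. But 4 = 4(1), which is 4n not 4n+2, so ring F is not aromatic (cyclobutadiene) — cyclobutadiene is antiaromatic and distorts to a rectangle.
Ring G is fully conjugated (every ring atom contributes a p orbital); 3 ring double bonds give 6 π electrons. That satisfies 4n+2 with n=1, so ring G is aromatic (pyridine).
Aromatic: A, B, C, D, E, G. Total: 6.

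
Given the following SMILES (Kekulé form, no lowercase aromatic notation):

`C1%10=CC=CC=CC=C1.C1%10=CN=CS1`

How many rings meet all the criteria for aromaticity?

The SMILES encodes an eight-membered carbon ring with four alternating C=C double bonds; a five-membered ring with a sulfur at position 1 and a nitrogen at position 3 (in a C=N bond), with two double bonds.
The 8-membered ring has only sp² ring atoms; a planar conformation would have a fully conjugated π system of 8 electrons. But 8 = 4(2), which is 4n not 4n+2, so it is not aromatic (cyclooctatetraene) — cyclooctatetraene distorts into a non-planar tub to avoid antiaromaticity.
The 5-membered ring with one sulfur and one =N– is fully conjugated (every ring atom contributes a p orbital); 2 ring double bonds (4 π electrons) plus a heteroatom lone pair (2) give 6 π electrons. 6 = 4(1)+2, so it is aromatic (thiazole).
1 of the 2 rings is aromatic. Total: 1.

1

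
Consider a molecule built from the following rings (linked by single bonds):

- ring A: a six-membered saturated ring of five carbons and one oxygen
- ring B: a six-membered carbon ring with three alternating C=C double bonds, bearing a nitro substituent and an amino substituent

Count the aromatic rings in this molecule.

Ring A has only sp³ atoms, so it is not fully conjugated — not aromatic (tetrahydropyran).
Ring B is planar and fully conjugated; 3 ring double bonds give 6 π electrons. 6 = 4(1)+2, so ring B is aromatic (benzene).
Aromatic: B. Total: 1.

1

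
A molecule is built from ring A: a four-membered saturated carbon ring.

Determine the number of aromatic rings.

0

Ring A has only sp³ atoms, so it is not fully conjugated — not aromatic (cyclobutane).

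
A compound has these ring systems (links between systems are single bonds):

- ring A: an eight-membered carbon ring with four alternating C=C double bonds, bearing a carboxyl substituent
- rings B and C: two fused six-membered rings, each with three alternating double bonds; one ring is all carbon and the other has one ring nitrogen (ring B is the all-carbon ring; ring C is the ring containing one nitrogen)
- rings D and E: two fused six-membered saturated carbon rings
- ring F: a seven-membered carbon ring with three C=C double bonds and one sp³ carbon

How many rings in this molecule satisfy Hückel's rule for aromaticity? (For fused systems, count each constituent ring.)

2

Ring A has only sp² ring atoms; a planar conformation would have a fully conjugated π system of 8 electrons. But 8 = 4(2), which is 4n not 4n+2, so ring A is not aromatic (cyclooctatetraene) — cyclooctatetraene distorts into a non-planar tub to avoid antiaromaticity.
Rings B and C form a fused bicyclic system (with one nitrogen) with 10 sp² atoms and 10 π electrons from ring double bonds. 10 = 4(2)+2, so the system is aromatic and both rings count as aromatic (quinoline).
Ring D has only sp³ atoms, so it is not fully conjugated — not aromatic (cyclohexane ring).
Ring E has only sp³ atoms, so it is not fully conjugated — not aromatic (cyclohexane ring).
Ring F has one sp³ carbon, so it is not fully conjugated — not aromatic (cycloheptatriene).
Aromatic: B, C. Total: 2.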